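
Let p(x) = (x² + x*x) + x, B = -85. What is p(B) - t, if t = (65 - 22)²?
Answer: 12516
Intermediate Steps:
p(x) = x + 2*x² (p(x) = (x² + x²) + x = 2*x² + x = x + 2*x²)
t = 1849 (t = 43² = 1849)
p(B) - t = -85*(1 + 2*(-85)) - 1*1849 = -85*(1 - 170) - 1849 = -85*(-169) - 1849 = 14365 - 1849 = 12516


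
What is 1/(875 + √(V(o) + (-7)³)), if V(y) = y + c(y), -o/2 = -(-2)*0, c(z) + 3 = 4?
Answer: 875/765967 - 3*I*√38/765967 ≈ 0.0011423 - 2.4144e-5*I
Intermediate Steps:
c(z) = 1 (c(z) = -3 + 4 = 1)
o = 0 (o = -(-4)*(-1*0) = -(-4)*0 = -2*0 = 0)
V(y) = 1 + y (V(y) = y + 1 = 1 + y)
1/(875 + √(V(o) + (-7)³)) = 1/(875 + √((1 + 0) + (-7)³)) = 1/(875 + √(1 - 343)) = 1/(875 + √(-342)) = 1/(875 + 3*I*√38)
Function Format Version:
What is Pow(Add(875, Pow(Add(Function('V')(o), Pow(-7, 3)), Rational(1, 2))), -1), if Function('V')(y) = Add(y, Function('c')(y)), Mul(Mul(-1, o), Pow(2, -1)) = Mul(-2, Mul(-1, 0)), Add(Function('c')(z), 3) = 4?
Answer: Add(Rational(875, 765967), Mul(Rational(-3, 765967), I, Pow(38, Rational(1, 2)))) ≈ Add(0.0011423, Mul(-2.4144e-5, I))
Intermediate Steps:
Function('c')(z) = 1 (Function('c')(z) = Add(-3, 4) = 1)
o = 0 (o = Mul(-2, Mul(-2, Mul(-1, 0))) = Mul(-2, Mul(-2, 0)) = Mul(-2, 0) = 0)
Function('V')(y) = Add(1, y) (Function('V')(y) = Add(y, 1) = Add(1, y))
Pow(Add(875, Pow(Add(Function('V')(o), Pow(-7, 3)), Rational(1, 2))), -1) = Pow(Add(875, Pow(Add(Add(1, 0), Pow(-7, 3)), Rational(1, 2))), -1) = Pow(Add(875, Pow(Add(1, -343), Rational(1, 2))), -1) = Pow(Add(875, Pow(-342, Rational(1, 2))), -1) = Pow(Add(875, Mul(3, I, Pow(38, Rational(1, 2)))), -1)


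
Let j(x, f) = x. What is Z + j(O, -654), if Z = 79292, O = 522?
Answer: 79814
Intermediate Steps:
Z + j(O, -654) = 79292 + 522 = 79814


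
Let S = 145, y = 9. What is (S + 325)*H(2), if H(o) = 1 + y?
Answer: 4700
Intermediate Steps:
H(o) = 10 (H(o) = 1 + 9 = 10)
(S + 325)*H(2) = (145 + 325)*10 = 470*10 = 4700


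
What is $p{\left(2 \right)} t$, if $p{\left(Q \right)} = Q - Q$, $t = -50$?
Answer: $0$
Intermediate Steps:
$p{\left(Q \right)} = 0$
$p{\left(2 \right)} t = 0 \left(-50\right) = 0$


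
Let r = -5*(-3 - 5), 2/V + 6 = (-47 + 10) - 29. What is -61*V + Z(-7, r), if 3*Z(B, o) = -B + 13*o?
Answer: 6385/36 ≈ 177.36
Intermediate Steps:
V = -1/36 (V = 2/(-6 + ((-47 + 10) - 29)) = 2/(-6 + (-37 - 29)) = 2/(-6 - 66) = 2/(-72) = 2*(-1/72) = -1/36 ≈ -0.027778)
r = 40 (r = -5*(-8) = 40)
Z(B, o) = -B/3 + 13*o/3 (Z(B, o) = (-B + 13*o)/3 = -B/3 + 13*o/3)
-61*V + Z(-7, r) = -61*(-1/36) + (-⅓*(-7) + (13/3)*40) = 61/36 + (7/3 + 520/3) = 61/36 + 527/3 = 6385/36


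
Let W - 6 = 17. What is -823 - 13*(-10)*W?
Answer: 2167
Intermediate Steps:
W = 23 (W = 6 + 17 = 23)
-823 - 13*(-10)*W = -823 - 13*(-10)*23 = -823 - (-130)*23 = -823 - 1*(-2990) = -823 + 2990 = 2167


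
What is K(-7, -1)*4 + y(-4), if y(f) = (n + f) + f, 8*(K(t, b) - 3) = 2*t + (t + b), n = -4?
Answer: -11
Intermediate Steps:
K(t, b) = 3 + b/8 + 3*t/8 (K(t, b) = 3 + (2*t + (t + b))/8 = 3 + (2*t + (b + t))/8 = 3 + (b + 3*t)/8 = 3 + (b/8 + 3*t/8) = 3 + b/8 + 3*t/8)
y(f) = -4 + 2*f (y(f) = (-4 + f) + f = -4 + 2*f)
K(-7, -1)*4 + y(-4) = (3 + (⅛)*(-1) + (3/8)*(-7))*4 + (-4 + 2*(-4)) = (3 - ⅛ - 21/8)*4 + (-4 - 8) = (¼)*4 - 12 = 1 - 12 = -11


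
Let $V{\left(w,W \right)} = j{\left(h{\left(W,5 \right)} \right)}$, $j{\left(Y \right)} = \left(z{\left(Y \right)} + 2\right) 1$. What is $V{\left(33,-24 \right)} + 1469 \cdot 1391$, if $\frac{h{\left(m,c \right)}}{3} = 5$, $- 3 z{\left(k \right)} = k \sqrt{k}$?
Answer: $2043381 - 5 \sqrt{15} \approx 2.0434 \cdot 10^{6}$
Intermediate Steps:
$z{\left(k \right)} = - \frac{k^{\frac{3}{2}}}{3}$ ($z{\left(k \right)} = - \frac{k \sqrt{k}}{3} = - \frac{k^{\frac{3}{2}}}{3}$)
$h{\left(m,c \right)} = 15$ ($h{\left(m,c \right)} = 3 \cdot 5 = 15$)
$j{\left(Y \right)} = 2 - \frac{Y^{\frac{3}{2}}}{3}$ ($j{\left(Y \right)} = \left(- \frac{Y^{\frac{3}{2}}}{3} + 2\right) 1 = \left(2 - \frac{Y^{\frac{3}{2}}}{3}\right) 1 = 2 - \frac{Y^{\frac{3}{2}}}{3}$)
$V{\left(w,W \right)} = 2 - 5 \sqrt{15}$ ($V{\left(w,W \right)} = 2 - \frac{15^{\frac{3}{2}}}{3} = 2 - \frac{15 \sqrt{15}}{3} = 2 - 5 \sqrt{15}$)
$V{\left(33,-24 \right)} + 1469 \cdot 1391 = \left(2 - 5 \sqrt{15}\right) + 1469 \cdot 1391 = \left(2 - 5 \sqrt{15}\right) + 2043379 = 2043381 - 5 \sqrt{15}$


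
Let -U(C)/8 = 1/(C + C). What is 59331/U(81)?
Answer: -4805811/4 ≈ -1.2015e+6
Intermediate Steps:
U(C) = -4/C (U(C) = -8/(C + C) = -8*1/(2*C) = -4/C)
59331/U(81) = 59331/((-4/81)) = 59331/((-4*1/81)) = 59331/(-4/81) = 59331*(-81/4) = -4805811/4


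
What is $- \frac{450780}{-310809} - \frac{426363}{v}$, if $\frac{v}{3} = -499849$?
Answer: $\frac{12833067529}{7397979421} \approx 1.7347$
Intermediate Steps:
$v = -1499547$ ($v = 3 \left(-499849\right) = -1499547$)
$- \frac{450780}{-310809} - \frac{426363}{v} = - \frac{450780}{-310809} - \frac{426363}{-1499547} = \left(-450780\right) \left(- \frac{1}{310809}\right) - - \frac{20303}{71407} = \frac{150260}{103603} + \frac{20303}{71407} = \frac{12833067529}{7397979421}$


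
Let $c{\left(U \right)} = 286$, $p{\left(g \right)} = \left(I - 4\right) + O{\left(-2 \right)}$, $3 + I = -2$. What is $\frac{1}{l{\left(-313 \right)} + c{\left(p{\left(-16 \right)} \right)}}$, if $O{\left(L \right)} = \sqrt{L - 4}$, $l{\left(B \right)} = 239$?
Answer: $\frac{1}{525} \approx 0.0019048$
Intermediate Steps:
$I = -5$ ($I = -3 - 2 = -5$)
$O{\left(L \right)} = \sqrt{-4 + L}$
$p{\left(g \right)} = -9 + i \sqrt{6}$ ($p{\left(g \right)} = \left(-5 - 4\right) + \sqrt{-4 - 2} = -9 + \sqrt{-6} = -9 + i \sqrt{6}$)
$\frac{1}{l{\left(-313 \right)} + c{\left(p{\left(-16 \right)} \right)}} = \frac{1}{239 + 286} = \frac{1}{525}$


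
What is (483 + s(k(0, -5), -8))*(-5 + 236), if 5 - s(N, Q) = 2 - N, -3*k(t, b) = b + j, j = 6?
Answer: 112189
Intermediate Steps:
k(t, b) = -2 - b/3 (k(t, b) = -(b + 6)/3 = -(6 + b)/3 = -2 - b/3)
s(N, Q) = 3 + N (s(N, Q) = 5 - (2 - N) = 5 + (-2 + N) = 3 + N)
(483 + s(k(0, -5), -8))*(-5 + 236) = (483 + (3 + (-2 - ⅓*(-5))))*(-5 + 236) = (483 + (3 + (-2 + 5/3)))*231 = (483 + (3 - ⅓))*231 = (483 + 8/3)*231 = (1457/3)*231 = 112189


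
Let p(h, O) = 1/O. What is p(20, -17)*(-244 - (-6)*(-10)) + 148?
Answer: 2820/17 ≈ 165.88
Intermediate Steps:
p(20, -17)*(-244 - (-6)*(-10)) + 148 = (-244 - (-6)*(-10))/(-17) + 148 = -(-244 - 1*60)/17 + 148 = -(-244 - 60)/17 + 148 = -1/17*(-304) + 148 = 304/17 + 148 = 2820/17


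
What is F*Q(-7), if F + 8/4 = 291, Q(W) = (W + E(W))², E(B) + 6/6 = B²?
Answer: 485809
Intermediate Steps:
E(B) = -1 + B²
Q(W) = (-1 + W + W²)² (Q(W) = (W + (-1 + W²))² = (-1 + W + W²)²)
F = 289 (F = -2 + 291 = 289)
F*Q(-7) = 289*(-1 - 7 + (-7)²)² = 289*(-1 - 7 + 49)² = 289*41² = 289*1681 = 485809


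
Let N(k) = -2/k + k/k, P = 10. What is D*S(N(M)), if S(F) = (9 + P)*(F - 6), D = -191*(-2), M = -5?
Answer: -166934/5 ≈ -33387.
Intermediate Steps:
N(k) = 1 - 2/k (N(k) = -2/k + 1 = 1 - 2/k)
D = 382
S(F) = -114 + 19*F (S(F) = (9 + 10)*(F - 6) = 19*(-6 + F) = -114 + 19*F)
D*S(N(M)) = 382*(-114 + 19*((-2 - 5)/(-5))) = 382*(-114 + 19*(-⅕*(-7))) = 382*(-114 + 19*(7/5)) = 382*(-114 + 133/5) = 382*(-437/5) = -166934/5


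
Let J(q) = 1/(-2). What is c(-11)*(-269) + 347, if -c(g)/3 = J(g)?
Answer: -113/2 ≈ -56.500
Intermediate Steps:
J(q) = -½
c(g) = 3/2 (c(g) = -3*(-½) = 3/2)
c(-11)*(-269) + 347 = (3/2)*(-269) + 347 = -807/2 + 347 = -113/2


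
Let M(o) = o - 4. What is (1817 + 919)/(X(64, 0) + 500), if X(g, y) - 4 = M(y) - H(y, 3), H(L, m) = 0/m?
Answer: 684/125 ≈ 5.4720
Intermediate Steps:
H(L, m) = 0
M(o) = -4 + o
X(g, y) = y (X(g, y) = 4 + ((-4 + y) - 1*0) = 4 + ((-4 + y) + 0) = 4 + (-4 + y) = y)
(1817 + 919)/(X(64, 0) + 500) = (1817 + 919)/(0 + 500) = 2736/500 = 2736*(1/500) = 684/125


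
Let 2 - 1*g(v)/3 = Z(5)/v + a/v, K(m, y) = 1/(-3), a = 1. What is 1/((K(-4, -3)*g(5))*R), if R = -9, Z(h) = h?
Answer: 5/36 ≈ 0.13889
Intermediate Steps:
K(m, y) = -1/3
g(v) = 6 - 18/v (g(v) = 6 - 3*(5/v + 1/v) = 6 - 18/v)
1/((K(-4, -3)*g(5))*R) = 1/(-(6 - 18/5)/3*(-9)) = 1/(-1/3*12/5*(-9)) = 1/(-4/5*(-9)) = 1/(36/5) = 5/36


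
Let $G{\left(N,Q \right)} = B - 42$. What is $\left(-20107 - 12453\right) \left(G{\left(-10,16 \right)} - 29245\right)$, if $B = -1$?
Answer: $953617280$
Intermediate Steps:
$G{\left(N,Q \right)} = -43$ ($G{\left(N,Q \right)} = -1 - 42 = -43$)
$\left(-20107 - 12453\right) \left(G{\left(-10,16 \right)} - 29245\right) = \left(-20107 - 12453\right) \left(-43 - 29245\right) = \left(-32560\right) \left(-29288\right) = 953617280$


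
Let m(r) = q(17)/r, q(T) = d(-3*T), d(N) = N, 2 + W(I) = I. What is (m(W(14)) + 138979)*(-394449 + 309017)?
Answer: -11872890842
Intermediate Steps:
W(I) = -2 + I
q(T) = -3*T
m(r) = -51/r (m(r) = (-3*17)/r = -51/r)
(m(W(14)) + 138979)*(-394449 + 309017) = (-51/(-2 + 14) + 138979)*(-394449 + 309017) = (-51/12 + 138979)*(-85432) = (-51*1/12 + 138979)*(-85432) = (-17/4 + 138979)*(-85432) = (555899/4)*(-85432) = -11872890842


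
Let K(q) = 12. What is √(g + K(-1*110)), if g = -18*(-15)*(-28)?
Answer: 2*I*√1887 ≈ 86.879*I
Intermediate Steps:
g = -7560 (g = 270*(-28) = -7560)
√(g + K(-1*110)) = √(-7560 + 12) = √(-7548) = 2*I*√1887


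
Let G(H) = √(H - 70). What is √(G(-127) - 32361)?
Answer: √(-32361 + I*√197) ≈ 0.039 + 179.89*I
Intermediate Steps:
G(H) = √(-70 + H)
√(G(-127) - 32361) = √(√(-70 - 127) - 32361) = √(√(-197) - 32361) = √(I*√197 - 32361) = √(-32361 + I*√197)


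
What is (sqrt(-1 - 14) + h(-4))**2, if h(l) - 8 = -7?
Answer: (1 + I*sqrt(15))**2 ≈ -14.0 + 7.746*I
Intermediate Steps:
h(l) = 1 (h(l) = 8 - 7 = 1)
(sqrt(-1 - 14) + h(-4))**2 = (sqrt(-1 - 14) + 1)**2 = (sqrt(-15) + 1)**2 = (I*sqrt(15) + 1)**2 = (1 + I*sqrt(15))**2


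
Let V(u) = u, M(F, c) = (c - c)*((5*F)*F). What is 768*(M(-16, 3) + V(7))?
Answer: 5376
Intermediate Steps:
M(F, c) = 0 (M(F, c) = 0*(5*F²) = 0)
768*(M(-16, 3) + V(7)) = 768*(0 + 7) = 768*7 = 5376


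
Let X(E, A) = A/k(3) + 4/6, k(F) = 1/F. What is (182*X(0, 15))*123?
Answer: 1022294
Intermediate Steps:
k(F) = 1/F
X(E, A) = 2/3 + 3*A (X(E, A) = A/(1/3) + 4/6 = A/(1/3) + 4*(1/6) = A*3 + 2/3 = 3*A + 2/3 = 2/3 + 3*A)
(182*X(0, 15))*123 = (182*(2/3 + 3*15))*123 = (182*(2/3 + 45))*123 = (182*(137/3))*123 = (24934/3)*123 = 1022294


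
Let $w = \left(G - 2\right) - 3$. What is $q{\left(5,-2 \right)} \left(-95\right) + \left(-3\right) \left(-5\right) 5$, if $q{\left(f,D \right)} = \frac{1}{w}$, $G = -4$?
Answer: $\frac{770}{9} \approx 85.556$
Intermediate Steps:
$w = -9$ ($w = \left(-4 - 2\right) - 3 = -6 - 3 = -9$)
$q{\left(f,D \right)} = - \frac{1}{9}$ ($q{\left(f,D \right)} = \frac{1}{-9} = - \frac{1}{9}$)
$q{\left(5,-2 \right)} \left(-95\right) + \left(-3\right) \left(-5\right) 5 = \left(- \frac{1}{9}\right) \left(-95\right) + \left(-3\right) \left(-5\right) 5 = \frac{95}{9} + 15 \cdot 5 = \frac{95}{9} + 75 = \frac{770}{9}$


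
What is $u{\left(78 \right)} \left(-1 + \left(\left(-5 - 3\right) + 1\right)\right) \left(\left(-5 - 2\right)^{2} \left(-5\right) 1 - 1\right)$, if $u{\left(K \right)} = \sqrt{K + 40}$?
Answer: $1968 \sqrt{118} \approx 21378.0$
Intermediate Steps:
$u{\left(K \right)} = \sqrt{40 + K}$
$u{\left(78 \right)} \left(-1 + \left(\left(-5 - 3\right) + 1\right)\right) \left(\left(-5 - 2\right)^{2} \left(-5\right) 1 - 1\right) = \sqrt{40 + 78} \left(-1 + \left(\left(-5 - 3\right) + 1\right)\right) \left(\left(-5 - 2\right)^{2} \left(-5\right) 1 - 1\right) = \sqrt{118} \left(-1 + \left(-8 + 1\right)\right) \left(\left(-7\right)^{2} \left(-5\right) 1 - 1\right) = \sqrt{118} \left(-1 - 7\right) \left(49 \left(-5\right) 1 - 1\right) = \sqrt{118} \left(- 8 \left(\left(-245\right) 1 - 1\right)\right) = \sqrt{118} \left(- 8 \left(-245 - 1\right)\right) = \sqrt{118} \left(\left(-8\right) \left(-246\right)\right) = \sqrt{118} \cdot 1968 = 1968 \sqrt{118}$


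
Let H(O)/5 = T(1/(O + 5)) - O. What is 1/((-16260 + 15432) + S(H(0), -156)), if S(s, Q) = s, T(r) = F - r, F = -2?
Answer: -1/839 ≈ -0.0011919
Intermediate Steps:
T(r) = -2 - r
H(O) = -10 - 5*O - 5/(5 + O) (H(O) = 5*((-2 - 1/(O + 5)) - O) = 5*((-2 - 1/(5 + O)) - O) = 5*(-2 - O - 1/(5 + O)) = -10 - 5*O - 5/(5 + O))
1/((-16260 + 15432) + S(H(0), -156)) = 1/((-16260 + 15432) + 5*(-11 - 1*0² - 7*0)/(5 + 0)) = 1/(-828 + 5*(-11 - 1*0 + 0)/5) = 1/(-828 + 5*(⅕)*(-11 + 0 + 0)) = 1/(-828 + 5*(⅕)*(-11)) = 1/(-828 - 11) = 1/(-839) = -1/839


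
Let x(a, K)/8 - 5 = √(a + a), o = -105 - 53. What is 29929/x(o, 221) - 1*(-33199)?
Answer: 90716517/2728 - 29929*I*√79/1364 ≈ 33254.0 - 195.03*I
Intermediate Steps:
o = -158
x(a, K) = 40 + 8*√2*√a (x(a, K) = 40 + 8*√(a + a) = 40 + 8*√(2*a) = 40 + 8*(√2*√a) = 40 + 8*√2*√a)
29929/x(o, 221) - 1*(-33199) = 29929/(40 + 8*√2*√(-158)) - 1*(-33199) = 29929/(40 + 8*√2*(I*√158)) + 33199 = 29929/(40 + 16*I*√79) + 33199 = 33199 + 29929/(40 + 16*I*√79)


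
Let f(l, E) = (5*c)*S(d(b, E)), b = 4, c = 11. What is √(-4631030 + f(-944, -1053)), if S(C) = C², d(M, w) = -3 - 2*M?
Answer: 175*I*√151 ≈ 2150.4*I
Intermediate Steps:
f(l, E) = 6655 (f(l, E) = (5*11)*(-3 - 2*4)² = 55*(-3 - 8)² = 55*(-11)² = 55*121 = 6655)
√(-4631030 + f(-944, -1053)) = √(-4631030 + 6655) = √(-4624375) = 175*I*√151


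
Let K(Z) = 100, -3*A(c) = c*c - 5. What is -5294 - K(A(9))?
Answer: -5394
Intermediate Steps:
A(c) = 5/3 - c²/3 (A(c) = -(c*c - 5)/3 = -(c² - 5)/3 = -(-5 + c²)/3 = 5/3 - c²/3)
-5294 - K(A(9)) = -5294 - 1*100 = -5294 - 100 = -5394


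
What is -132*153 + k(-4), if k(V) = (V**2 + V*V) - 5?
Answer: -20169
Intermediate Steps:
k(V) = -5 + 2*V**2 (k(V) = (V**2 + V**2) - 5 = 2*V**2 - 5 = -5 + 2*V**2)
-132*153 + k(-4) = -132*153 + (-5 + 2*(-4)**2) = -20196 + (-5 + 2*16) = -20196 + (-5 + 32) = -20196 + 27 = -20169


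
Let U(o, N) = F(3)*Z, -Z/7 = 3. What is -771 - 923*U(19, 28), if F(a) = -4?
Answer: -78303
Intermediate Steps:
Z = -21 (Z = -7*3 = -21)
U(o, N) = 84 (U(o, N) = -4*(-21) = 84)
-771 - 923*U(19, 28) = -771 - 923*84 = -771 - 77532 = -78303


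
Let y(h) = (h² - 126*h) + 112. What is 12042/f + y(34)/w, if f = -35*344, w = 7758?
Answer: -32433619/23351580 ≈ -1.3889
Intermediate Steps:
f = -12040
y(h) = 112 + h² - 126*h
12042/f + y(34)/w = 12042/(-12040) + (112 + 34² - 126*34)/7758 = 12042*(-1/12040) + (112 + 1156 - 4284)*(1/7758) = -6021/6020 - 3016*1/7758 = -6021/6020 - 1508/3879 = -32433619/23351580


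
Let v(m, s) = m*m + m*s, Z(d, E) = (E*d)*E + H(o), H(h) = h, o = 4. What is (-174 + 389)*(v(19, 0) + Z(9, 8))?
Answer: 202315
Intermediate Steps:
Z(d, E) = 4 + d*E² (Z(d, E) = (E*d)*E + 4 = d*E² + 4 = 4 + d*E²)
v(m, s) = m² + m*s
(-174 + 389)*(v(19, 0) + Z(9, 8)) = (-174 + 389)*(19*(19 + 0) + (4 + 9*8²)) = 215*(19*19 + (4 + 9*64)) = 215*(361 + (4 + 576)) = 215*(361 + 580) = 215*941 = 202315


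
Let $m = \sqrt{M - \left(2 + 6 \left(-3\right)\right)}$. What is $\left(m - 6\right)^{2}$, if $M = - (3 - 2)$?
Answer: $\left(6 - \sqrt{15}\right)^{2} \approx 4.5242$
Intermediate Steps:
$M = -1$ ($M = \left(-1\right) 1 = -1$)
$m = \sqrt{15}$ ($m = \sqrt{-1 - \left(2 + 6 \left(-3\right)\right)} = \sqrt{-1 - -16} = \sqrt{-1 + \left(-2 + 18\right)} = \sqrt{-1 + 16} = \sqrt{15} \approx 3.873$)
$\left(m - 6\right)^{2} = \left(\sqrt{15} - 6\right)^{2} = \left(-6 + \sqrt{15}\right)^{2}$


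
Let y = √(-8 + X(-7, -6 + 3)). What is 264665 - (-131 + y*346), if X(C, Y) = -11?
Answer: 264796 - 346*I*√19 ≈ 2.648e+5 - 1508.2*I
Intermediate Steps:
y = I*√19 (y = √(-8 - 11) = √(-19) = I*√19 ≈ 4.3589*I)
264665 - (-131 + y*346) = 264665 - (-131 + (I*√19)*346) = 264665 - (-131 + 346*I*√19) = 264665 + (131 - 346*I*√19) = 264796 - 346*I*√19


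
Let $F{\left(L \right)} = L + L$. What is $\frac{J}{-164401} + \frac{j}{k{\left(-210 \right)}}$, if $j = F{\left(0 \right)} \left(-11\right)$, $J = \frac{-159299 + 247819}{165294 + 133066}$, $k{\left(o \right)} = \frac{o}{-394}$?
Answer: $- \frac{2213}{1226267059} \approx -1.8047 \cdot 10^{-6}$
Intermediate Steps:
$k{\left(o \right)} = - \frac{o}{394}$ ($k{\left(o \right)} = o \left(- \frac{1}{394}\right) = - \frac{o}{394}$)
$F{\left(L \right)} = 2 L$
$J = \frac{2213}{7459}$ ($J = \frac{88520}{298360} = 88520 \cdot \frac{1}{298360} = \frac{2213}{7459} \approx 0.29669$)
$j = 0$ ($j = 2 \cdot 0 \left(-11\right) = 0 \left(-11\right) = 0$)
$\frac{J}{-164401} + \frac{j}{k{\left(-210 \right)}} = \frac{2213}{7459 \left(-164401\right)} + \frac{0}{\left(- \frac{1}{394}\right) \left(-210\right)} = \frac{2213}{7459} \left(- \frac{1}{164401}\right) + \frac{0}{\frac{105}{197}} = - \frac{2213}{1226267059} + 0 \cdot \frac{197}{105} = - \frac{2213}{1226267059} + 0 = - \frac{2213}{1226267059}$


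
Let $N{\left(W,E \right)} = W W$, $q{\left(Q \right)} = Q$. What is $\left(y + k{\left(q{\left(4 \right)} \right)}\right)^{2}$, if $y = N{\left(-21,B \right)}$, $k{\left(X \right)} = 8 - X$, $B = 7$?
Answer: $198025$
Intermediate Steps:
$N{\left(W,E \right)} = W^{2}$
$y = 441$ ($y = \left(-21\right)^{2} = 441$)
$\left(y + k{\left(q{\left(4 \right)} \right)}\right)^{2} = \left(441 + \left(8 - 4\right)\right)^{2} = \left(441 + 4\right)^{2} = 445^{2} = 198025$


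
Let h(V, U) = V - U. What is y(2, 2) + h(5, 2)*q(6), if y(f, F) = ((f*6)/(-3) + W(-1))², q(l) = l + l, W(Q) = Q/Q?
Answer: 45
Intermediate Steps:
W(Q) = 1
q(l) = 2*l
y(f, F) = (1 - 2*f)² (y(f, F) = ((f*6)/(-3) + 1)² = ((6*f)*(-⅓) + 1)² = (-2*f + 1)² = (1 - 2*f)²)
y(2, 2) + h(5, 2)*q(6) = (-1 + 2*2)² + (5 - 1*2)*(2*6) = (-1 + 4)² + (5 - 2)*12 = 3² + 3*12 = 9 + 36 = 45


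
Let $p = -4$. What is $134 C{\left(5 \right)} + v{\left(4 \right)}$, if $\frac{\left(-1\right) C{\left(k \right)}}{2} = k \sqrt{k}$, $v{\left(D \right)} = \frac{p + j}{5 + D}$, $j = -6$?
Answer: $- \frac{10}{9} - 1340 \sqrt{5} \approx -2997.4$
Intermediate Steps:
$v{\left(D \right)} = - \frac{10}{5 + D}$ ($v{\left(D \right)} = \frac{-4 - 6}{5 + D} = - \frac{10}{5 + D}$)
$C{\left(k \right)} = - 2 k^{\frac{3}{2}}$ ($C{\left(k \right)} = - 2 k \sqrt{k} = - 2 k^{\frac{3}{2}}$)
$134 C{\left(5 \right)} + v{\left(4 \right)} = 134 \left(- 2 \cdot 5^{\frac{3}{2}}\right) - \frac{10}{5 + 4} = 134 \left(- 2 \cdot 5 \sqrt{5}\right) - \frac{10}{9} = 134 \left(- 10 \sqrt{5}\right) - \frac{10}{9} = - 1340 \sqrt{5} - \frac{10}{9} = - \frac{10}{9} - 1340 \sqrt{5}$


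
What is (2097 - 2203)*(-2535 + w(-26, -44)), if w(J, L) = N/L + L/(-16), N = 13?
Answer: 2952948/11 ≈ 2.6845e+5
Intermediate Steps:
w(J, L) = 13/L - L/16 (w(J, L) = 13/L + L/(-16) = 13/L + L*(-1/16) = 13/L - L/16)
(2097 - 2203)*(-2535 + w(-26, -44)) = (2097 - 2203)*(-2535 + (13/(-44) - 1/16*(-44))) = -106*(-2535 + (13*(-1/44) + 11/4)) = -106*(-2535 + (-13/44 + 11/4)) = -106*(-2535 + 27/11) = -106*(-27858/11) = 2952948/11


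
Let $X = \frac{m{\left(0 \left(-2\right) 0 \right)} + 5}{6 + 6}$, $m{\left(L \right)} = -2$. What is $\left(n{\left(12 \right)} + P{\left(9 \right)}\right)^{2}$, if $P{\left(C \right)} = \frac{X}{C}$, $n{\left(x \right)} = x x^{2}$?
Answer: $\frac{3869959681}{1296} \approx 2.9861 \cdot 10^{6}$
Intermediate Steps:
$X = \frac{1}{4}$ ($X = \frac{-2 + 5}{6 + 6} = \frac{3}{12} = 3 \cdot \frac{1}{12} = \frac{1}{4} \approx 0.25$)
$n{\left(x \right)} = x^{3}$
$P{\left(C \right)} = \frac{1}{4 C}$
$\left(n{\left(12 \right)} + P{\left(9 \right)}\right)^{2} = \left(12^{3} + \frac{1}{4 \cdot 9}\right)^{2} = \left(1728 + \frac{1}{4} \cdot \frac{1}{9}\right)^{2} = \left(1728 + \frac{1}{36}\right)^{2} = \left(\frac{62209}{36}\right)^{2} = \frac{3869959681}{1296}$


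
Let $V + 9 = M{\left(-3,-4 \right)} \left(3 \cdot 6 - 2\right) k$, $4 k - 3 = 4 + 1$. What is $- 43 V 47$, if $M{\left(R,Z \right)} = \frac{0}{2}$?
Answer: $18189$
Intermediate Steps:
$k = 2$ ($k = \frac{3}{4} + \frac{4 + 1}{4} = \frac{3}{4} + \frac{1}{4} \cdot 5 = \frac{3}{4} + \frac{5}{4} = 2$)
$M{\left(R,Z \right)} = 0$ ($M{\left(R,Z \right)} = 0 \cdot \frac{1}{2} = 0$)
$V = -9$ ($V = -9 + 0 \left(3 \cdot 6 - 2\right) 2 = -9 + 0 \left(18 - 2\right) 2 = -9 + 0 \cdot 16 \cdot 2 = -9 + 0 \cdot 2 = -9 + 0 = -9$)
$- 43 V 47 = \left(-43\right) \left(-9\right) 47 = 387 \cdot 47 = 18189$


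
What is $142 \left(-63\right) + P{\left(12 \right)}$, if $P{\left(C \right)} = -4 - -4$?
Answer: $-8946$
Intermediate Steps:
$P{\left(C \right)} = 0$ ($P{\left(C \right)} = -4 + 4 = 0$)
$142 \left(-63\right) + P{\left(12 \right)} = 142 \left(-63\right) + 0 = -8946 + 0 = -8946$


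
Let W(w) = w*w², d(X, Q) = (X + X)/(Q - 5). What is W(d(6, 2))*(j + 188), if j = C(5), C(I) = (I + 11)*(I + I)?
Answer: -22272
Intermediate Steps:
d(X, Q) = 2*X/(-5 + Q) (d(X, Q) = (2*X)/(-5 + Q) = 2*X/(-5 + Q))
W(w) = w³
C(I) = 2*I*(11 + I) (C(I) = (11 + I)*(2*I) = 2*I*(11 + I))
j = 160 (j = 2*5*(11 + 5) = 2*5*16 = 160)
W(d(6, 2))*(j + 188) = (2*6/(-5 + 2))³*(160 + 188) = (2*6/(-3))³*348 = (2*6*(-⅓))³*348 = (-4)³*348 = -64*348 = -22272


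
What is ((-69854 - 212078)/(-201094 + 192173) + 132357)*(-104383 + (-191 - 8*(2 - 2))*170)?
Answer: -161628693179837/8921 ≈ -1.8118e+10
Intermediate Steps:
((-69854 - 212078)/(-201094 + 192173) + 132357)*(-104383 + (-191 - 8*(2 - 2))*170) = (-281932/(-8921) + 132357)*(-104383 + (-191 - 8*0)*170) = (-281932*(-1/8921) + 132357)*(-104383 + (-191 + 0)*170) = (281932/8921 + 132357)*(-104383 - 191*170) = 1181038729*(-104383 - 32470)/8921 = (1181038729/8921)*(-136853) = -161628693179837/8921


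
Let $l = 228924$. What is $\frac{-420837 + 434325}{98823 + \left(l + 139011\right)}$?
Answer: $\frac{2248}{77793} \approx 0.028897$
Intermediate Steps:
$\frac{-420837 + 434325}{98823 + \left(l + 139011\right)} = \frac{-420837 + 434325}{98823 + \left(228924 + 139011\right)} = \frac{13488}{98823 + 367935} = \frac{13488}{466758} = 13488 \cdot \frac{1}{466758} = \frac{2248}{77793}$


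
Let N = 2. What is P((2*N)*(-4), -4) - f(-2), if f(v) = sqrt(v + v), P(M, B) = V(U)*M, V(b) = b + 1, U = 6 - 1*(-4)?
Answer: -176 - 2*I ≈ -176.0 - 2.0*I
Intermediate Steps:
U = 10 (U = 6 + 4 = 10)
V(b) = 1 + b
P(M, B) = 11*M (P(M, B) = (1 + 10)*M = 11*M)
f(v) = sqrt(2)*sqrt(v) (f(v) = sqrt(2*v) = sqrt(2)*sqrt(v))
P((2*N)*(-4), -4) - f(-2) = 11*((2*2)*(-4)) - sqrt(2)*sqrt(-2) = 11*(4*(-4)) - sqrt(2)*I*sqrt(2) = 11*(-16) - 2*I = -176 - 2*I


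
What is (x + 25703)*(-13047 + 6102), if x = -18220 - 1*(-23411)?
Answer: -214558830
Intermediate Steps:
x = 5191 (x = -18220 + 23411 = 5191)
(x + 25703)*(-13047 + 6102) = (5191 + 25703)*(-13047 + 6102) = 30894*(-6945) = -214558830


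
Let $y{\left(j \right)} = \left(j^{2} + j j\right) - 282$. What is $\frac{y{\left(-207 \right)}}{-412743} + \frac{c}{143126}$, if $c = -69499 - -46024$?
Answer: $- \frac{7304797447}{19691418206} \approx -0.37096$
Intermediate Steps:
$c = -23475$ ($c = -69499 + 46024 = -23475$)
$y{\left(j \right)} = -282 + 2 j^{2}$ ($y{\left(j \right)} = \left(j^{2} + j^{2}\right) - 282 = 2 j^{2} - 282 = -282 + 2 j^{2}$)
$\frac{y{\left(-207 \right)}}{-412743} + \frac{c}{143126} = \frac{-282 + 2 \left(-207\right)^{2}}{-412743} - \frac{23475}{143126} = \left(-282 + 2 \cdot 42849\right) \left(- \frac{1}{412743}\right) - \frac{23475}{143126} = \left(-282 + 85698\right) \left(- \frac{1}{412743}\right) - \frac{23475}{143126} = 85416 \left(- \frac{1}{412743}\right) - \frac{23475}{143126} = - \frac{28472}{137581} - \frac{23475}{143126} = - \frac{7304797447}{19691418206}$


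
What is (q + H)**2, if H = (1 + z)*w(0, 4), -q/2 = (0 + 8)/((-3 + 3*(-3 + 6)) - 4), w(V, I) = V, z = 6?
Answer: 64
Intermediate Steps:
q = -8 (q = -2*(0 + 8)/((-3 + 3*(-3 + 6)) - 4) = -16/((-3 + 3*3) - 4) = -16/((-3 + 9) - 4) = -16/(6 - 4) = -16/2 = -2*4 = -8)
H = 0 (H = (1 + 6)*0 = 7*0 = 0)
(q + H)**2 = (-8 + 0)**2 = (-8)**2 = 64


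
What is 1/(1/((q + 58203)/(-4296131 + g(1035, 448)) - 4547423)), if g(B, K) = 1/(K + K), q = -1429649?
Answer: -17504545895327009/3849333375 ≈ -4.5474e+6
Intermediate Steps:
g(B, K) = 1/(2*K)
1/(1/((q + 58203)/(-4296131 + g(1035, 448)) - 4547423)) = 1/(1/((-1429649 + 58203)/(-4296131 + (½)/448) - 4547423)) = 1/(1/(-1371446/(-4296131 + (½)*(1/448)) - 4547423)) = 1/(1/(-1371446/(-4296131 + 1/896) - 4547423)) = 1/(1/(-1371446/(-3849333375/896) - 4547423)) = 1/(1/(-1371446*(-896/3849333375) - 4547423)) = 1/(1/(1228815616/3849333375 - 4547423)) = 1/(1/(-17504545895327009/3849333375)) = 1/(-3849333375/17504545895327009) = -17504545895327009/3849333375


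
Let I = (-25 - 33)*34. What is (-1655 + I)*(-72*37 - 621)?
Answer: 11914695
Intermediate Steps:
I = -1972 (I = -58*34 = -1972)
(-1655 + I)*(-72*37 - 621) = (-1655 - 1972)*(-72*37 - 621) = -3627*(-2664 - 621) = -3627*(-3285) = 11914695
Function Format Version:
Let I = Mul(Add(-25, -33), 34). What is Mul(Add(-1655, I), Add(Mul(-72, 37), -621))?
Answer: 11914695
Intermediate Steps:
I = -1972 (I = Mul(-58, 34) = -1972)
Mul(Add(-1655, I), Add(Mul(-72, 37), -621)) = Mul(Add(-1655, -1972), Add(Mul(-72, 37), -621)) = Mul(-3627, Add(-2664, -621)) = Mul(-3627, -3285) = 11914695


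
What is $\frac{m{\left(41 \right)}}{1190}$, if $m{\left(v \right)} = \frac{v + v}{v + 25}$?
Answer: $\frac{41}{39270} \approx 0.0010441$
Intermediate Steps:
$m{\left(v \right)} = \frac{2 v}{25 + v}$
$\frac{m{\left(41 \right)}}{1190} = \frac{2 \cdot 41 \frac{1}{25 + 41}}{1190} = 2 \cdot 41 \cdot \frac{1}{66} \cdot \frac{1}{1190} = \frac{41}{33} \cdot \frac{1}{1190} = \frac{41}{39270}$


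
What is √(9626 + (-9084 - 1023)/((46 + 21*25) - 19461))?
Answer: √3435056715830/18890 ≈ 98.115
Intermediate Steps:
√(9626 + (-9084 - 1023)/((46 + 21*25) - 19461)) = √(9626 - 10107/((46 + 525) - 19461)) = √(9626 - 10107/(571 - 19461)) = √(9626 - 10107/(-18890)) = √(9626 - 10107*(-1/18890)) = √(9626 + 10107/18890) = √(181845247/18890) = √3435056715830/18890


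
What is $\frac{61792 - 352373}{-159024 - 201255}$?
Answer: $\frac{290581}{360279} \approx 0.80654$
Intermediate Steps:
$\frac{61792 - 352373}{-159024 - 201255} = - \frac{290581}{-360279} = \left(-290581\right) \left(- \frac{1}{360279}\right) = \frac{290581}{360279}$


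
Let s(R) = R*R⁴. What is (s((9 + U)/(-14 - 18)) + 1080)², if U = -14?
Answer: 1313249877833662399225/1125899906842624 ≈ 1.1664e+6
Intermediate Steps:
s(R) = R⁵
(s((9 + U)/(-14 - 18)) + 1080)² = (((9 - 14)/(-14 - 18))⁵ + 1080)² = ((-5/(-32))⁵ + 1080)² = ((-5*(-1/32))⁵ + 1080)² = ((5/32)⁵ + 1080)² = (3125/33554432 + 1080)² = (36238789685/33554432)² = 1313249877833662399225/1125899906842624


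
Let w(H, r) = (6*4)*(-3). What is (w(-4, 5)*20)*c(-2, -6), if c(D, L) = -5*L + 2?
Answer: -46080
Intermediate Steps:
w(H, r) = -72 (w(H, r) = 24*(-3) = -72)
c(D, L) = 2 - 5*L
(w(-4, 5)*20)*c(-2, -6) = (-72*20)*(2 - 5*(-6)) = -1440*(2 + 30) = -1440*32 = -46080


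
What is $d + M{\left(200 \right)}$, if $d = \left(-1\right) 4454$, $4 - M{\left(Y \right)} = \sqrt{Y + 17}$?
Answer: $-4450 - \sqrt{217} \approx -4464.7$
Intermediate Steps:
$M{\left(Y \right)} = 4 - \sqrt{17 + Y}$ ($M{\left(Y \right)} = 4 - \sqrt{Y + 17} = 4 - \sqrt{17 + Y}$)
$d = -4454$
$d + M{\left(200 \right)} = -4454 + \left(4 - \sqrt{17 + 200}\right) = -4454 + \left(4 - \sqrt{217}\right) = -4450 - \sqrt{217}$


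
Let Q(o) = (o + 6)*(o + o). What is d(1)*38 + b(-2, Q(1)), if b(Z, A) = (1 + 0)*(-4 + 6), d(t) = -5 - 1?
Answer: -226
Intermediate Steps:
Q(o) = 2*o*(6 + o) (Q(o) = (6 + o)*(2*o) = 2*o*(6 + o))
d(t) = -6
b(Z, A) = 2 (b(Z, A) = 1*2 = 2)
d(1)*38 + b(-2, Q(1)) = -6*38 + 2 = -228 + 2 = -226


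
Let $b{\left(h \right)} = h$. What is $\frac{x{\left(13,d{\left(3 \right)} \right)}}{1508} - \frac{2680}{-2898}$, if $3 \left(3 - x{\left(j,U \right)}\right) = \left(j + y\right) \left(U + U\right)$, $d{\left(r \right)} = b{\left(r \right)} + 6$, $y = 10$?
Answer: $\frac{1825105}{2185092} \approx 0.83525$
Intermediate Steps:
$d{\left(r \right)} = 6 + r$ ($d{\left(r \right)} = r + 6 = 6 + r$)
$x{\left(j,U \right)} = 3 - \frac{2 U \left(10 + j\right)}{3}$ ($x{\left(j,U \right)} = 3 - \frac{\left(j + 10\right) \left(U + U\right)}{3} = 3 - \frac{\left(10 + j\right) 2 U}{3} = 3 - \frac{2 U \left(10 + j\right)}{3}$)
$\frac{x{\left(13,d{\left(3 \right)} \right)}}{1508} - \frac{2680}{-2898} = \frac{3 - \frac{20 \left(6 + 3\right)}{3} - \frac{2}{3} \left(6 + 3\right) 13}{1508} - \frac{2680}{-2898} = \left(3 - 60 - 6 \cdot 13\right) \frac{1}{1508} - - \frac{1340}{1449} = \left(3 - 60 - 78\right) \frac{1}{1508} + \frac{1340}{1449} = \left(-135\right) \frac{1}{1508} + \frac{1340}{1449} = - \frac{135}{1508} + \frac{1340}{1449} = \frac{1825105}{2185092}$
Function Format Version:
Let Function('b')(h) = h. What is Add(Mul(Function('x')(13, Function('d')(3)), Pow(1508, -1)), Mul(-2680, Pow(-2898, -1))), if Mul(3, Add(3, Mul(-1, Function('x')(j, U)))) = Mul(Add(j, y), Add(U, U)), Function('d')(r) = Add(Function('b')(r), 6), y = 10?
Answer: Rational(1825105, 2185092) ≈ 0.83525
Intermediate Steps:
Function('d')(r) = Add(6, r) (Function('d')(r) = Add(r, 6) = Add(6, r))
Function('x')(j, U) = Add(3, Mul(Rational(-2, 3), U, Add(10, j))) (Function('x')(j, U) = Add(3, Mul(Rational(-1, 3), Mul(Add(j, 10), Add(U, U)))) = Add(3, Mul(Rational(-1, 3), Mul(Add(10, j), Mul(2, U)))) = Add(3, Mul(Rational(-1, 3), Mul(2, U, Add(10, j)))) = Add(3, Mul(Rational(-2, 3), U, Add(10, j))))
Add(Mul(Function('x')(13, Function('d')(3)), Pow(1508, -1)), Mul(-2680, Pow(-2898, -1))) = Add(Mul(Add(3, Mul(Rational(-20, 3), Add(6, 3)), Mul(Rational(-2, 3), Add(6, 3), 13)), Pow(1508, -1)), Mul(-2680, Pow(-2898, -1))) = Add(Mul(Add(3, Mul(Rational(-20, 3), 9), Mul(Rational(-2, 3), 9, 13)), Rational(1, 1508)), Mul(-2680, Rational(-1, 2898))) = Add(Mul(Add(3, -60, -78), Rational(1, 1508)), Rational(1340, 1449)) = Add(Mul(-135, Rational(1, 1508)), Rational(1340, 1449)) = Add(Rational(-135, 1508), Rational(1340, 1449)) = Rational(1825105, 2185092)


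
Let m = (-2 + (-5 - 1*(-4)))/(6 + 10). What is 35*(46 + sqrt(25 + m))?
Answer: 1610 + 35*sqrt(397)/4 ≈ 1784.3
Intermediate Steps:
m = -3/16 (m = (-2 + (-5 + 4))/16 = (-2 - 1)*(1/16) = -3*1/16 = -3/16 ≈ -0.18750)
35*(46 + sqrt(25 + m)) = 35*(46 + sqrt(25 - 3/16)) = 35*(46 + sqrt(397/16)) = 35*(46 + sqrt(397)/4) = 1610 + 35*sqrt(397)/4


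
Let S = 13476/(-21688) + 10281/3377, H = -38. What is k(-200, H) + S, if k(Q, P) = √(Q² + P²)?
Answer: 44366469/18310094 + 2*√10361 ≈ 206.00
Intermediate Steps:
S = 44366469/18310094 (S = 13476*(-1/21688) + 10281*(1/3377) = -3369/5422 + 10281/3377 = 44366469/18310094 ≈ 2.4231)
k(Q, P) = √(P² + Q²)
k(-200, H) + S = √((-38)² + (-200)²) + 44366469/18310094 = √(1444 + 40000) + 44366469/18310094 = √41444 + 44366469/18310094 = 2*√10361 + 44366469/18310094 = 44366469/18310094 + 2*√10361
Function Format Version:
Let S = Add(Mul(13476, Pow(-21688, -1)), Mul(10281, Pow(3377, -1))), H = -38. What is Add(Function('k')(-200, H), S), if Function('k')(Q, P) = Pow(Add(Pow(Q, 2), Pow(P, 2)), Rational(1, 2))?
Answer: Add(Rational(44366469, 18310094), Mul(2, Pow(10361, Rational(1, 2)))) ≈ 206.00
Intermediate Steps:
S = Rational(44366469, 18310094) (S = Add(Mul(13476, Rational(-1, 21688)), Mul(10281, Rational(1, 3377))) = Add(Rational(-3369, 5422), Rational(10281, 3377)) = Rational(44366469, 18310094) ≈ 2.4231)
Function('k')(Q, P) = Pow(Add(Pow(P, 2), Pow(Q, 2)), Rational(1, 2))
Add(Function('k')(-200, H), S) = Add(Pow(Add(Pow(-38, 2), Pow(-200, 2)), Rational(1, 2)), Rational(44366469, 18310094)) = Add(Pow(Add(1444, 40000), Rational(1, 2)), Rational(44366469, 18310094)) = Add(Pow(41444, Rational(1, 2)), Rational(44366469, 18310094)) = Add(Mul(2, Pow(10361, Rational(1, 2))), Rational(44366469, 18310094)) = Add(Rational(44366469, 18310094), Mul(2, Pow(10361, Rational(1, 2))))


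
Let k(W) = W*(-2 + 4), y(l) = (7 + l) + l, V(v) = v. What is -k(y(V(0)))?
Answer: -14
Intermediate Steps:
y(l) = 7 + 2*l
k(W) = 2*W (k(W) = W*2 = 2*W)
-k(y(V(0))) = -2*(7 + 2*0) = -2*(7 + 0) = -2*7 = -1*14 = -14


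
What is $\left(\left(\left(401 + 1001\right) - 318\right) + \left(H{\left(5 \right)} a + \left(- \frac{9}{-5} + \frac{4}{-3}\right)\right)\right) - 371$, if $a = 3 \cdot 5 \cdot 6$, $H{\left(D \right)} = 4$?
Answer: $\frac{16102}{15} \approx 1073.5$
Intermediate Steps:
$a = 90$ ($a = 15 \cdot 6 = 90$)
$\left(\left(\left(401 + 1001\right) - 318\right) + \left(H{\left(5 \right)} a + \left(- \frac{9}{-5} + \frac{4}{-3}\right)\right)\right) - 371 = \left(\left(\left(401 + 1001\right) - 318\right) + \left(4 \cdot 90 + \left(- \frac{9}{-5} + \frac{4}{-3}\right)\right)\right) - 371 = \left(\left(1402 - 318\right) + \left(360 + \left(\left(-9\right) \left(- \frac{1}{5}\right) + 4 \left(- \frac{1}{3}\right)\right)\right)\right) - 371 = \left(1084 + \left(360 + \left(\frac{9}{5} - \frac{4}{3}\right)\right)\right) - 371 = \left(1084 + \left(360 + \frac{7}{15}\right)\right) - 371 = \left(1084 + \frac{5407}{15}\right) - 371 = \frac{21667}{15} - 371 = \frac{16102}{15}$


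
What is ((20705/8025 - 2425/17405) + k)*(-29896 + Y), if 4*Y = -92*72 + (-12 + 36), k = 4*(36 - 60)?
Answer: 16489601585864/5587005 ≈ 2.9514e+6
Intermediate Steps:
k = -96 (k = 4*(-24) = -96)
Y = -1650 (Y = (-92*72 + (-12 + 36))/4 = (-6624 + 24)/4 = (1/4)*(-6600) = -1650)
((20705/8025 - 2425/17405) + k)*(-29896 + Y) = ((20705/8025 - 2425/17405) - 96)*(-29896 - 1650) = ((20705*(1/8025) - 2425*1/17405) - 96)*(-31546) = ((4141/1605 - 485/3481) - 96)*(-31546) = (13636396/5587005 - 96)*(-31546) = -522716084/5587005*(-31546) = 16489601585864/5587005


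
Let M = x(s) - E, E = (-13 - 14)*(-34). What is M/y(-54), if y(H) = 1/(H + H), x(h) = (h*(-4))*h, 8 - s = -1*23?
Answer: 514296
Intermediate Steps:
s = 31 (s = 8 - (-1)*23 = 8 - 1*(-23) = 8 + 23 = 31)
x(h) = -4*h² (x(h) = (-4*h)*h = -4*h²)
E = 918 (E = -27*(-34) = 918)
M = -4762 (M = -4*31² - 1*918 = -4*961 - 918 = -3844 - 918 = -4762)
y(H) = 1/(2*H)
M/y(-54) = -4762/((½)/(-54)) = -4762/((½)*(-1/54)) = -4762/(-1/108) = -4762*(-108) = 514296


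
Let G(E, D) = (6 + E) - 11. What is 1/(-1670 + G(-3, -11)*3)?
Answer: -1/1694 ≈ -0.00059032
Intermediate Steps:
G(E, D) = -5 + E
1/(-1670 + G(-3, -11)*3) = 1/(-1670 + (-5 - 3)*3) = 1/(-1670 - 8*3) = 1/(-1670 - 24) = 1/(-1694) = -1/1694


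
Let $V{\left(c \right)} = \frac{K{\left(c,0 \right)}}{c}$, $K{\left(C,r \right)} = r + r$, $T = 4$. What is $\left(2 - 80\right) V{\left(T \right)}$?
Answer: $0$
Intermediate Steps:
$K{\left(C,r \right)} = 2 r$
$V{\left(c \right)} = 0$ ($V{\left(c \right)} = \frac{2 \cdot 0}{c} = \frac{0}{c} = 0$)
$\left(2 - 80\right) V{\left(T \right)} = \left(2 - 80\right) 0 = \left(-78\right) 0 = 0$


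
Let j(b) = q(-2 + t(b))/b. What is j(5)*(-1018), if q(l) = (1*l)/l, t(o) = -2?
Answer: -1018/5 ≈ -203.60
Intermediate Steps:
q(l) = 1 (q(l) = l/l = 1)
j(b) = 1/b
j(5)*(-1018) = -1018/5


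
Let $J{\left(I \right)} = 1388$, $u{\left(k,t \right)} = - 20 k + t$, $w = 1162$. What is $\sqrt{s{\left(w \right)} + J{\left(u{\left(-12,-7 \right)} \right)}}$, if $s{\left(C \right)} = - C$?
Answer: $\sqrt{226} \approx 15.033$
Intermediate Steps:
$u{\left(k,t \right)} = t - 20 k$
$\sqrt{s{\left(w \right)} + J{\left(u{\left(-12,-7 \right)} \right)}} = \sqrt{\left(-1\right) 1162 + 1388} = \sqrt{-1162 + 1388} = \sqrt{226}$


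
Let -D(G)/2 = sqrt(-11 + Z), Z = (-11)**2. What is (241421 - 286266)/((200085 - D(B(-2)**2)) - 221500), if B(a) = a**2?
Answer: 192071135/91720357 + 17938*sqrt(110)/91720357 ≈ 2.0961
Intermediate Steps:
Z = 121
D(G) = -2*sqrt(110) (D(G) = -2*sqrt(-11 + 121) = -2*sqrt(110))
(241421 - 286266)/((200085 - D(B(-2)**2)) - 221500) = (241421 - 286266)/((200085 - (-2)*sqrt(110)) - 221500) = -44845/((200085 + 2*sqrt(110)) - 221500) = -44845/(-21415 + 2*sqrt(110))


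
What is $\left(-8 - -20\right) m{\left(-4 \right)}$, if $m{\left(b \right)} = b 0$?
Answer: $0$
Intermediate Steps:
$m{\left(b \right)} = 0$
$\left(-8 - -20\right) m{\left(-4 \right)} = \left(-8 - -20\right) 0 = \left(-8 + 20\right) 0 = 12 \cdot 0 = 0$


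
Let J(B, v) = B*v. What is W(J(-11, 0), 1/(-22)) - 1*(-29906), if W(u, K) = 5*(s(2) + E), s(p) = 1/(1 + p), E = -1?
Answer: 89708/3 ≈ 29903.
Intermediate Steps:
W(u, K) = -10/3 (W(u, K) = 5*(1/(1 + 2) - 1) = 5*(1/3 - 1) = 5*(-2/3) = -10/3)
W(J(-11, 0), 1/(-22)) - 1*(-29906) = -10/3 - 1*(-29906) = -10/3 + 29906 = 89708/3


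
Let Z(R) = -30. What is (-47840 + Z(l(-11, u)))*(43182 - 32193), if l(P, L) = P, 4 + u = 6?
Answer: -526043430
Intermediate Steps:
u = 2 (u = -4 + 6 = 2)
(-47840 + Z(l(-11, u)))*(43182 - 32193) = (-47840 - 30)*(43182 - 32193) = -47870*10989 = -526043430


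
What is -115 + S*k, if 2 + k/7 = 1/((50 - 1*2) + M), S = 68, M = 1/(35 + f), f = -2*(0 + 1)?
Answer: -1675487/1585 ≈ -1057.1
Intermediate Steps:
f = -2 (f = -2*1 = -2)
M = 1/33 (M = 1/(35 - 2) = 1/33 ≈ 0.030303)
k = -21959/1585 (k = -14 + 7/((50 - 1*2) + 1/33) = -14 + 7/((50 - 2) + 1/33) = -14 + 7/(48 + 1/33) = -14 + 7/(1585/33) = -14 + 7*(33/1585) = -14 + 231/1585 = -21959/1585 ≈ -13.854)
-115 + S*k = -115 + 68*(-21959/1585) = -115 - 1493212/1585 = -1675487/1585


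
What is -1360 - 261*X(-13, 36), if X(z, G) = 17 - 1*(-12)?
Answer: -8929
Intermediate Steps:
X(z, G) = 29 (X(z, G) = 17 + 12 = 29)
-1360 - 261*X(-13, 36) = -1360 - 261*29 = -1360 - 7569 = -8929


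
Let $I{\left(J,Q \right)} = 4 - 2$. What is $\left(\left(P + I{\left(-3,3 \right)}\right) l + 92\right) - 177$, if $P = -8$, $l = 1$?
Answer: $-91$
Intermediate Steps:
$I{\left(J,Q \right)} = 2$ ($I{\left(J,Q \right)} = 4 - 2 = 2$)
$\left(\left(P + I{\left(-3,3 \right)}\right) l + 92\right) - 177 = \left(\left(-8 + 2\right) 1 + 92\right) - 177 = \left(\left(-6\right) 1 + 92\right) - 177 = \left(-6 + 92\right) - 177 = 86 - 177 = -91$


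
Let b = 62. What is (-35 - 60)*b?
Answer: -5890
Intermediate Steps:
(-35 - 60)*b = (-35 - 60)*62 = -95*62 = -5890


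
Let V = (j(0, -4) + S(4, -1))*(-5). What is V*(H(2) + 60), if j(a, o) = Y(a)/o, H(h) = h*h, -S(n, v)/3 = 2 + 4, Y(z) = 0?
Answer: 5760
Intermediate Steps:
S(n, v) = -18 (S(n, v) = -3*(2 + 4) = -3*6 = -18)
H(h) = h**2
j(a, o) = 0 (j(a, o) = 0/o = 0)
V = 90 (V = (0 - 18)*(-5) = -18*(-5) = 90)
V*(H(2) + 60) = 90*(2**2 + 60) = 90*(4 + 60) = 90*64 = 5760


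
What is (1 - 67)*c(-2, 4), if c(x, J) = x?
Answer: 132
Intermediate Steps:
(1 - 67)*c(-2, 4) = (1 - 67)*(-2) = -66*(-2) = 132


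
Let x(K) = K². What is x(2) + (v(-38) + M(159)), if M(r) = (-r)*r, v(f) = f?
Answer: -25315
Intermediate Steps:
M(r) = -r²
x(2) + (v(-38) + M(159)) = 2² + (-38 - 1*159²) = 4 + (-38 - 1*25281) = 4 + (-38 - 25281) = 4 - 25319 = -25315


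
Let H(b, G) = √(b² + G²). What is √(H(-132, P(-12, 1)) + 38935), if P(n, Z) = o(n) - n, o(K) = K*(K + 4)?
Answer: √(38935 + 12*√202) ≈ 197.75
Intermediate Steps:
o(K) = K*(4 + K)
P(n, Z) = -n + n*(4 + n) (P(n, Z) = n*(4 + n) - n = -n + n*(4 + n))
H(b, G) = √(G² + b²)
√(H(-132, P(-12, 1)) + 38935) = √(√((-12*(3 - 12))² + (-132)²) + 38935) = √(√((-12*(-9))² + 17424) + 38935) = √(√(108² + 17424) + 38935) = √(√(11664 + 17424) + 38935) = √(√29088 + 38935) = √(12*√202 + 38935) = √(38935 + 12*√202)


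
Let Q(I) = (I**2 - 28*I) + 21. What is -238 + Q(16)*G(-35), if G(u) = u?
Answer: 5747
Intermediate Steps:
Q(I) = 21 + I**2 - 28*I
-238 + Q(16)*G(-35) = -238 + (21 + 16**2 - 28*16)*(-35) = -238 + (21 + 256 - 448)*(-35) = -238 - 171*(-35) = -238 + 5985 = 5747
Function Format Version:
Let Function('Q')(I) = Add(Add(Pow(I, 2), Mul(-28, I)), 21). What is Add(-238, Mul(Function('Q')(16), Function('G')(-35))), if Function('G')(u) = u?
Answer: 5747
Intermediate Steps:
Function('Q')(I) = Add(21, Pow(I, 2), Mul(-28, I))
Add(-238, Mul(Function('Q')(16), Function('G')(-35))) = Add(-238, Mul(Add(21, Pow(16, 2), Mul(-28, 16)), -35)) = Add(-238, Mul(Add(21, 256, -448), -35)) = Add(-238, Mul(-171, -35)) = Add(-238, 5985) = 5747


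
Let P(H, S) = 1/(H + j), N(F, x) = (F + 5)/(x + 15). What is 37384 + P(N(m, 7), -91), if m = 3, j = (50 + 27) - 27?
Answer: 20710747/554 ≈ 37384.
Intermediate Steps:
j = 50 (j = 77 - 27 = 50)
N(F, x) = (5 + F)/(15 + x)
P(H, S) = 1/(50 + H) (P(H, S) = 1/(H + 50) = 1/(50 + H))
37384 + P(N(m, 7), -91) = 37384 + 1/(50 + (5 + 3)/(15 + 7)) = 37384 + 1/(50 + 8/22) = 37384 + 1/(50 + (1/22)*8) = 37384 + 1/(50 + 4/11) = 37384 + 1/(554/11) = 37384 + 11/554 = 20710747/554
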